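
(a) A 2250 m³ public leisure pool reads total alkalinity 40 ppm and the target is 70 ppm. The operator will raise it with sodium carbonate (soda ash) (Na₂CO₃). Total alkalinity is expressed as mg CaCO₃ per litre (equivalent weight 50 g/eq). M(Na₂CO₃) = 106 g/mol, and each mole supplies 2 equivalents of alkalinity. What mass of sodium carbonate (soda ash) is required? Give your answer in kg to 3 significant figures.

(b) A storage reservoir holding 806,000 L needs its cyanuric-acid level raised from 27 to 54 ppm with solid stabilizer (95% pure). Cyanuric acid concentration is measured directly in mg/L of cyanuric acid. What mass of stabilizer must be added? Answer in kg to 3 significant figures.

(a) Volume: 2250 m³ = 2,250,000 L.
(a) Alkalinity to add: (70 − 40) = 30 mg/L as CaCO₃ × 2,250,000 L = 67,500 g as CaCO₃.
(a) Equivalents: 67,500 g ÷ 50 g/eq = 1350 eq.
(a) Each mole of Na₂CO₃ supplies 2 eq, so 1350 / 2 = 675 mol.
(a) Mass: 675 mol × 106 g/mol = 71,550 g.

(b) CYA to add: (54 − 27) = 27 mg/L × 806,000 L = 21,760 g cyanuric acid.
(b) At 95% purity: 21,760 / 0.95 = 22,910 g product.

(a) 71.5 kg; (b) 22.9 kg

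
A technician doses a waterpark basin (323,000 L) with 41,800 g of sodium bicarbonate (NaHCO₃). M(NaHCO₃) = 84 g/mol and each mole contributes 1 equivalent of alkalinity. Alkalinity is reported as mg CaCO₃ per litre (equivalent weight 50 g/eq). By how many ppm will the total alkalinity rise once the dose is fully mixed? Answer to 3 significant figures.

Moles of NaHCO₃: 41,800 g ÷ 84 g/mol = 497.6 mol → 497.6 eq of alkalinity.
As CaCO₃: 497.6 eq × 50 g/eq = 24,880 g.
Rise: 24,880 g / 323,000 L × 1000 = 77.03 mg/L.

77.0 ppm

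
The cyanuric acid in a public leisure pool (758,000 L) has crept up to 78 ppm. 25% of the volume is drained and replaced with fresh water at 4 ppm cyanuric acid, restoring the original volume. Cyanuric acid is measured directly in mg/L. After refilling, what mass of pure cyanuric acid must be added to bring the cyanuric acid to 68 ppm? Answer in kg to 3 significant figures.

6.44 kg

After draining 25% and refilling: 78 × 0.75 + 4 × 0.25 = 59.5 ppm.
Deficit to target: 68 − 59.5 = 8.5 mg/L.
Mass: 8.5 mg/L × 758,000 L = 6443 g cyanuric acid.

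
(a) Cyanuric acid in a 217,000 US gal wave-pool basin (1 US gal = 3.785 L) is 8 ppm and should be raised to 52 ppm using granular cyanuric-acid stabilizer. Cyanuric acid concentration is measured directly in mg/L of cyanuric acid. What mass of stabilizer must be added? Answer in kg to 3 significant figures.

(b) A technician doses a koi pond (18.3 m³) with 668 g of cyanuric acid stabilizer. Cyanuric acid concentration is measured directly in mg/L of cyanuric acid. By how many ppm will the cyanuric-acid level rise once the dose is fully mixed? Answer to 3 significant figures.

(a) 36.1 kg; (b) 36.5 ppm

(a) Volume: 217,000 US gal × 3.785 L/gal = 821,345 L.
(a) CYA to add: (52 − 8) = 44 mg/L × 821,345 L = 36,140 g cyanuric acid.

(b) Volume: 18.3 m³ = 18,300 L.
(b) Rise: 668 g / 18,300 L × 1000 = 36.5 mg/L.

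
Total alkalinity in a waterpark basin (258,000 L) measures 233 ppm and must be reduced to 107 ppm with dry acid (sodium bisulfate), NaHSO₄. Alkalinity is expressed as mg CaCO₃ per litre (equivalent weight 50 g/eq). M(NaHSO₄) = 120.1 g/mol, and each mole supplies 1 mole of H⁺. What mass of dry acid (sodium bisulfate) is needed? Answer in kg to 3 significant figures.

Alkalinity to neutralize: (233 − 107) = 126 mg/L as CaCO₃ × 258,000 L = 32,510 g as CaCO₃.
Equivalents of H⁺ required: 32,510 ÷ 50 g/eq = 650.2 eq = 650.2 mol NaHSO₄.
Mass of NaHSO₄: 650.2 × 120.1 = 78,080 g.

78.1 kg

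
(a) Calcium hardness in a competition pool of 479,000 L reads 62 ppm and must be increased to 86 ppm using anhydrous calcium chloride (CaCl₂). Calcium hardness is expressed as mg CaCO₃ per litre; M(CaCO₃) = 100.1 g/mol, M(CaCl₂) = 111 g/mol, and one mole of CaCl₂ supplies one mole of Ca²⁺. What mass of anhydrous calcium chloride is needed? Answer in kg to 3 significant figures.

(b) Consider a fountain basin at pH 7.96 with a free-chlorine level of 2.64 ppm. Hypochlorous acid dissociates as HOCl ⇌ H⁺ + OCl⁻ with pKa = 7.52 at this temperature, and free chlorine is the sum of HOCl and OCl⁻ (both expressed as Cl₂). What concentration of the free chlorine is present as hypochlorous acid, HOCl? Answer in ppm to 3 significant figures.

(a) 12.7 kg; (b) 0.703 ppm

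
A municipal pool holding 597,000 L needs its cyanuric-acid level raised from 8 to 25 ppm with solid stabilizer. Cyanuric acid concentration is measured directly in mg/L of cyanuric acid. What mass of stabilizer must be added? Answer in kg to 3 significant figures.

10.1 kg

CYA to add: (25 − 8) = 17 mg/L × 597,000 L = 10,150 g cyanuric acid.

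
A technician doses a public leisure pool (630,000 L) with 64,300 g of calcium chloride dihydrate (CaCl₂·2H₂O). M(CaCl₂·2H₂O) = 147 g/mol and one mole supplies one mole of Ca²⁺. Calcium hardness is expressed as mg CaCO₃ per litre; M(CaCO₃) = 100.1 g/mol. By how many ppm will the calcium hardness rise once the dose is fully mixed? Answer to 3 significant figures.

Moles of Ca²⁺: 64,300 g ÷ 147 g/mol = 437.4 mol.
As CaCO₃: 437.4 mol × 100.1 g/mol = 43,790 g.
Rise: 43,790 g / 630,000 L × 1000 = 69.5 mg/L.

69.5 ppm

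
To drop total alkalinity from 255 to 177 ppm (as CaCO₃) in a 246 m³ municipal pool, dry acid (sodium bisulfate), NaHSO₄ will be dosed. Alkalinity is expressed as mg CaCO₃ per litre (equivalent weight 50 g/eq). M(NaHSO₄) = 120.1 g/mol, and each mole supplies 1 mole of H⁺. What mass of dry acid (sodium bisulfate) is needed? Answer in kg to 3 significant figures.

Volume: 246 m³ = 246,000 L.
Alkalinity to neutralize: (255 − 177) = 78 mg/L as CaCO₃ × 246,000 L = 19,190 g as CaCO₃.
Equivalents of H⁺ required: 19,190 ÷ 50 g/eq = 383.8 eq = 383.8 mol NaHSO₄.
Mass of NaHSO₄: 383.8 × 120.1 = 46,090 g.

46.1 kg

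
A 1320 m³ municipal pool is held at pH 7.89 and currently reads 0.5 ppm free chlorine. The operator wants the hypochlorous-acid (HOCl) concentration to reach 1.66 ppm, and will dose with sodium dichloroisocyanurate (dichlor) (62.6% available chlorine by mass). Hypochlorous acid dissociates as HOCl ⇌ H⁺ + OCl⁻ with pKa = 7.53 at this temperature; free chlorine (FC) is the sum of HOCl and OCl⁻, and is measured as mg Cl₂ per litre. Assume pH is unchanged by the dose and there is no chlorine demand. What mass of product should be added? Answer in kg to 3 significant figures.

10.5 kg

Volume: 1320 m³ = 1,320,000 L.
[OCl⁻]/[HOCl] = 10^(pH − pKa) = 10^(7.89 − 7.53) = 2.291; fraction as HOCl = 1/(1 + 2.291) = 0.3039.
Free chlorine required for 1.66 ppm HOCl: 1.66 / 0.3039 = 5.463 ppm.
FC to add: 5.463 − 0.5 = 4.963 mg/L as Cl₂.
Cl₂ equivalent: 4.963 mg/L × 1,320,000 L = 6551 g.
Product at 62.6% available Cl: 6551 / 0.626 = 10,460 g.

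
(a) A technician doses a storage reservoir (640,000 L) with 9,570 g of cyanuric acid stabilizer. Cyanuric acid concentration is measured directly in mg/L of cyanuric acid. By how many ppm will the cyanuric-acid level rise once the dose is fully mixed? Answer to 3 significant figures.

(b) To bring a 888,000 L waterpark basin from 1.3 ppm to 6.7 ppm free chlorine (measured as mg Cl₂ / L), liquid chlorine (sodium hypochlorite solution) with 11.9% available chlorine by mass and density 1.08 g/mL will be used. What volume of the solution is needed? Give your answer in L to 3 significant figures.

(a) Rise: 9,570 g / 640,000 L × 1000 = 14.95 mg/L.

(b) Chlorine deficit: 6.7 − 1.3 = 5.4 ppm = 5.4 mg/L as Cl₂.
(b) Cl₂ equivalent needed: 5.4 mg/L × 888,000 L = 4,795,000 mg = 4795 g.
(b) Product at 11.9% available chlorine: 4795 / 0.119 = 40,300 g.
(b) Volume at density 1.08 g/mL: 40,300 g ÷ 1.08 g/mL = 37,310 mL.

(a) 15.0 ppm; (b) 37.3 L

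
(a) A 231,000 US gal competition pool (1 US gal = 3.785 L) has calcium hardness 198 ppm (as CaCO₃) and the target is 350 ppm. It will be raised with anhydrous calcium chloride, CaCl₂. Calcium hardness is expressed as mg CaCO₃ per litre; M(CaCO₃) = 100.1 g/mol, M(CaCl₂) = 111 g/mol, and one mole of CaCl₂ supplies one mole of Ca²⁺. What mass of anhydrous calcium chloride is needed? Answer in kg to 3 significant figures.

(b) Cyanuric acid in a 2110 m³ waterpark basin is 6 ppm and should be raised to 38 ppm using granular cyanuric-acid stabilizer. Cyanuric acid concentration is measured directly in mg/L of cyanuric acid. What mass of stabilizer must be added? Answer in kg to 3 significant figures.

(a) Volume: 231,000 US gal × 3.785 L/gal = 874,335 L.
(a) Hardness to add: (350 − 198) = 152 mg/L as CaCO₃ × 874,335 L = 132,900 g as CaCO₃.
(a) Moles of Ca²⁺ (1 mol Ca²⁺ ≡ 1 mol CaCO₃): 132,900 / 100.1 g/mol = 1328 mol.
(a) Mass of CaCl₂: 1328 × 111 = 147,400 g.

(b) Volume: 2110 m³ = 2,110,000 L.
(b) CYA to add: (38 − 6) = 32 mg/L × 2,110,000 L = 67,520 g cyanuric acid.

(a) 147 kg; (b) 67.5 kg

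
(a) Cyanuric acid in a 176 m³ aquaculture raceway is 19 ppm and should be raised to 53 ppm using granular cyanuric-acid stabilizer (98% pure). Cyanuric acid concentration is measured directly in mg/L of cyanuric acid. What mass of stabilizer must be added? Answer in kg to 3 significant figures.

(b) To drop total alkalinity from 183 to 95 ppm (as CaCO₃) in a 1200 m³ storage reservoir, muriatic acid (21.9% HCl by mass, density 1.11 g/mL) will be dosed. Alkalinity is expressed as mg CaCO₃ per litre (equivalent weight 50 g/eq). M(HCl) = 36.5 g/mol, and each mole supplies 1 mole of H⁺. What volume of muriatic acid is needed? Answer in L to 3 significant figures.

(a) 6.11 kg; (b) 317 L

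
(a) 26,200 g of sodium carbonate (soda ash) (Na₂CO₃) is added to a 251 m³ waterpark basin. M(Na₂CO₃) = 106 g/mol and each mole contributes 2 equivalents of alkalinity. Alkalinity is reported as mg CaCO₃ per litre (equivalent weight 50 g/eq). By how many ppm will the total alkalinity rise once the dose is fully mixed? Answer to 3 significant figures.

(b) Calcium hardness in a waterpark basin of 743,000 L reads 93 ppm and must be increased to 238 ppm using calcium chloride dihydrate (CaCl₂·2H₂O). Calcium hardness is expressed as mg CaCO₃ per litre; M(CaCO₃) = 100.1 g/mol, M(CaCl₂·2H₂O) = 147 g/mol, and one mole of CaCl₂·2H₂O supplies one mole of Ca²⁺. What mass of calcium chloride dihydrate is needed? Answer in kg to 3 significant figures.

(a) 98.5 ppm; (b) 158 kg

(a) Volume: 251 m³ = 251,000 L.
(a) Moles of Na₂CO₃: 26,200 g ÷ 106 g/mol = 247.2 mol → 494.3 eq of alkalinity.
(a) As CaCO₃: 494.3 eq × 50 g/eq = 24,720 g.
(a) Rise: 24,720 g / 251,000 L × 1000 = 98.47 mg/L.

(b) Hardness to add: (238 − 93) = 145 mg/L as CaCO₃ × 743,000 L = 107,700 g as CaCO₃.
(b) Moles of Ca²⁺ (1 mol Ca²⁺ ≡ 1 mol CaCO₃): 107,700 / 100.1 g/mol = 1076 mol.
(b) Mass of CaCl₂·2H₂O: 1076 × 147 = 158,200 g.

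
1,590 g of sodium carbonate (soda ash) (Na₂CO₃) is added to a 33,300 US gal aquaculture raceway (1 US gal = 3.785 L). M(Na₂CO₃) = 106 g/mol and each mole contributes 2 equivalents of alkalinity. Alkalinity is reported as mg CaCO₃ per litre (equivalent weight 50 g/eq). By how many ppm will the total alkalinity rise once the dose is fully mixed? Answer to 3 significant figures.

Volume: 33,300 US gal × 3.785 L/gal = 126,040 L.
Moles of Na₂CO₃: 1,590 g ÷ 106 g/mol = 15 mol → 30 eq of alkalinity.
As CaCO₃: 30 eq × 50 g/eq = 1500 g.
Rise: 1500 g / 126,040 L × 1000 = 11.9 mg/L.

11.9 ppm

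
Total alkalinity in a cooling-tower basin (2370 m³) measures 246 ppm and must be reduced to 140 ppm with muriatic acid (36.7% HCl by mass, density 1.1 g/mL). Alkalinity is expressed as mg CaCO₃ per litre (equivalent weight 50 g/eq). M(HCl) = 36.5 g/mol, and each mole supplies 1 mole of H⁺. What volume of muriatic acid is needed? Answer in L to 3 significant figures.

454 L

Volume: 2370 m³ = 2,370,000 L.
Alkalinity to neutralize: (246 − 140) = 106 mg/L as CaCO₃ × 2,370,000 L = 251,200 g as CaCO₃.
Equivalents of H⁺ required: 251,200 ÷ 50 g/eq = 5024 eq = 5024 mol HCl.
Mass of HCl: 5024 × 36.5 = 183,400 g.
Mass of 36.7% solution: 183,400 / 0.367 = 499,700 g.
Volume: 499,700 g ÷ 1.1 g/mL = 454,300 mL.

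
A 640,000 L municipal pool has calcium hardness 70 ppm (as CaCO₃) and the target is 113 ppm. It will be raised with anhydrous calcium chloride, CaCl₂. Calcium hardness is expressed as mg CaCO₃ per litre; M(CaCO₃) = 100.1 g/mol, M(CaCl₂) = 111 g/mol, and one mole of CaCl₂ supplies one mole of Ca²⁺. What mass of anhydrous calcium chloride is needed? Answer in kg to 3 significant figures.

Hardness to add: (113 − 70) = 43 mg/L as CaCO₃ × 640,000 L = 27,520 g as CaCO₃.
Moles of Ca²⁺ (1 mol Ca²⁺ ≡ 1 mol CaCO₃): 27,520 / 100.1 g/mol = 274.9 mol.
Mass of CaCl₂: 274.9 × 111 = 30,520 g.

30.5 kg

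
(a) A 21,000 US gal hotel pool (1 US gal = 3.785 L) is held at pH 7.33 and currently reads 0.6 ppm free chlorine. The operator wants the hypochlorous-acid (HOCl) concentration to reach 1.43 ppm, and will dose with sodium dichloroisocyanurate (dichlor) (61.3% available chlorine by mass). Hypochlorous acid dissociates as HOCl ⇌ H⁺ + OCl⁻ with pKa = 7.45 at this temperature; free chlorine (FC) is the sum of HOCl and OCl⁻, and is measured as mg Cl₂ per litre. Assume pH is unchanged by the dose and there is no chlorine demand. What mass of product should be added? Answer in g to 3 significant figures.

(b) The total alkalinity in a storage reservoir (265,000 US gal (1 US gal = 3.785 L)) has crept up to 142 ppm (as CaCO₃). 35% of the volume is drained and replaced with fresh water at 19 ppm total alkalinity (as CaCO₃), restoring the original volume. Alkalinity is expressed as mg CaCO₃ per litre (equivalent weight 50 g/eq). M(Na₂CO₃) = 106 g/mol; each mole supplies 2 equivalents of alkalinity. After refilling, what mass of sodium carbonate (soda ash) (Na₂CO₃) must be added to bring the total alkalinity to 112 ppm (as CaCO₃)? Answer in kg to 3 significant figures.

(a) 248 g; (b) 13.9 kg

(a) Volume: 21,000 US gal × 3.785 L/gal = 79,485 L.
(a) [OCl⁻]/[HOCl] = 10^(pH − pKa) = 10^(7.33 − 7.45) = 0.7586; fraction as HOCl = 1/(1 + 0.7586) = 0.5686.
(a) Free chlorine required for 1.43 ppm HOCl: 1.43 / 0.5686 = 2.515 ppm.
(a) FC to add: 2.515 − 0.6 = 1.915 mg/L as Cl₂.
(a) Cl₂ equivalent: 1.915 mg/L × 79,485 L = 152.2 g.
(a) Product at 61.3% available Cl: 152.2 / 0.613 = 248.3 g.

(b) Volume: 265,000 US gal × 3.785 L/gal = 1,003,025 L.
(b) After draining 35% and refilling: 142 × 0.65 + 19 × 0.35 = 98.95 ppm.
(b) Deficit to target: 112 − 98.95 = 13.05 mg/L.
(b) As CaCO₃: 13.05 mg/L × 1,003,025 L = 13,090 g; ÷ 50 g/eq ÷ 2 = 130.9 mol Na₂CO₃.
(b) Mass: 130.9 × 106 = 13,870 g.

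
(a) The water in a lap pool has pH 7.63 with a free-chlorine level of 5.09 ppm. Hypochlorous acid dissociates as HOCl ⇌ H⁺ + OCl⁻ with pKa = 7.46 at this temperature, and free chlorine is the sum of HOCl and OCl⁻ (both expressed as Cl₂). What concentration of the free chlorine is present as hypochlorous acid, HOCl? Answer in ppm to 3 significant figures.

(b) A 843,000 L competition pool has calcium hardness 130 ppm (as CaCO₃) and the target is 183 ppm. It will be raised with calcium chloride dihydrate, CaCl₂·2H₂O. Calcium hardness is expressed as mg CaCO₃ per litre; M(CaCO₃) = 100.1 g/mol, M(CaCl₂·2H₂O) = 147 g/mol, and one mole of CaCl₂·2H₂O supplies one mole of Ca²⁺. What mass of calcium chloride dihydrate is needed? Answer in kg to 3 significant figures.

(a) 2.05 ppm; (b) 65.6 kg

(a) [OCl⁻]/[HOCl] = 10^(pH − pKa) = 10^(7.63 − 7.46) = 10^0.17 = 1.479.
(a) Fraction as HOCl = 1 / (1 + 1.479) = 0.4034.
(a) HOCl = 0.4034 × 5.09 ppm = 2.053 ppm.

(b) Hardness to add: (183 − 130) = 53 mg/L as CaCO₃ × 843,000 L = 44,680 g as CaCO₃.
(b) Moles of Ca²⁺ (1 mol Ca²⁺ ≡ 1 mol CaCO₃): 44,680 / 100.1 g/mol = 446.3 mol.
(b) Mass of CaCl₂·2H₂O: 446.3 × 147 = 65,610 g.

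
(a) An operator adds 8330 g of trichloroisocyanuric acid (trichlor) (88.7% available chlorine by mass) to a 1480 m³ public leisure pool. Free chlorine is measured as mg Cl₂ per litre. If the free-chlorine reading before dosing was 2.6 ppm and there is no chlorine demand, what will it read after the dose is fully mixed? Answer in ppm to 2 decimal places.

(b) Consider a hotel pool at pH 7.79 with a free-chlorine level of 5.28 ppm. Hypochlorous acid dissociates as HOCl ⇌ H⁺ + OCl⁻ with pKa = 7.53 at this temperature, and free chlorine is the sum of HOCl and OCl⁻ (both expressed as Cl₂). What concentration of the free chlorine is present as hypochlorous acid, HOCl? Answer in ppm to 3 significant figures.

(a) Volume: 1480 m³ = 1,480,000 L.
(a) Available chlorine delivered: 8330 g × 0.887 = 7389 g as Cl₂.
(a) Concentration rise: 7389 g / 1,480,000 L = 4.992 mg/L = 4.99 ppm.
(a) Final FC: 2.6 + 4.99 = 7.59 ppm.

(b) [OCl⁻]/[HOCl] = 10^(pH − pKa) = 10^(7.79 − 7.53) = 10^0.26 = 1.82.
(b) Fraction as HOCl = 1 / (1 + 1.82) = 0.3546.
(b) HOCl = 0.3546 × 5.28 ppm = 1.873 ppm.

(a) 7.59 ppm; (b) 1.87 ppm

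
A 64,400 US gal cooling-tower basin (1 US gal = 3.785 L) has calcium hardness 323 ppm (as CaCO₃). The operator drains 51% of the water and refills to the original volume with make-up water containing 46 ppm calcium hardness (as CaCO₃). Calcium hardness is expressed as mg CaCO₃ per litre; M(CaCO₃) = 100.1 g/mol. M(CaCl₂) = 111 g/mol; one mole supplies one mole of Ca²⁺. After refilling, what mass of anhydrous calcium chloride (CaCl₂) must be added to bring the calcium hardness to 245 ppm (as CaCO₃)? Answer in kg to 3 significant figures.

17.1 kg

Volume: 64,400 US gal × 3.785 L/gal = 243,754 L.
After draining 51% and refilling: 323 × 0.49 + 46 × 0.51 = 181.73 ppm.
Deficit to target: 245 − 181.73 = 63.27 mg/L.
As CaCO₃: 63.27 mg/L × 243,754 L = 15,420 g; ÷ 100.1 = 154.1 mol Ca²⁺.
Mass: 154.1 × 111 = 17,100 g.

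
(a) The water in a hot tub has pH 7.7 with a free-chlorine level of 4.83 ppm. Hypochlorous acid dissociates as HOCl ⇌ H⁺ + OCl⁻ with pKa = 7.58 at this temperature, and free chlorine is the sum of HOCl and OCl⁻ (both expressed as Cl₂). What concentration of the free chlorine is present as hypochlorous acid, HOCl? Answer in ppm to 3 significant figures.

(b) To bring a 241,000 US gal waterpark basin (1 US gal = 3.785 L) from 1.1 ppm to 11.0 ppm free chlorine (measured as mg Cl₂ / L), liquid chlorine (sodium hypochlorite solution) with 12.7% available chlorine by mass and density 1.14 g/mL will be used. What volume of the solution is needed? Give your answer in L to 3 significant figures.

(a) [OCl⁻]/[HOCl] = 10^(pH − pKa) = 10^(7.7 − 7.58) = 10^0.12 = 1.318.
(a) Fraction as HOCl = 1 / (1 + 1.318) = 0.4314.
(a) HOCl = 0.4314 × 4.83 ppm = 2.083 ppm.

(b) Volume: 241,000 US gal × 3.785 L/gal = 912,185 L.
(b) Chlorine deficit: 11.0 − 1.1 = 9.9 ppm = 9.9 mg/L as Cl₂.
(b) Cl₂ equivalent needed: 9.9 mg/L × 912,185 L = 9,031,000 mg = 9031 g.
(b) Product at 12.7% available chlorine: 9031 / 0.127 = 71,110 g.
(b) Volume at density 1.14 g/mL: 71,110 g ÷ 1.14 g/mL = 62,370 mL.

(a) 2.08 ppm; (b) 62.4 L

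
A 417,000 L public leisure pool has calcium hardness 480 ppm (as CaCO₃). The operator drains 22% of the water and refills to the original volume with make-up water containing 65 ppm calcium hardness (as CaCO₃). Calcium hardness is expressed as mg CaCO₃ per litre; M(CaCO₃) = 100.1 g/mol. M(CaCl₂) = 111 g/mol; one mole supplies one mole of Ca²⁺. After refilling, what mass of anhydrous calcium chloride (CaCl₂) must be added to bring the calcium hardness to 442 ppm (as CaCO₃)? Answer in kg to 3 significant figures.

After draining 22% and refilling: 480 × 0.78 + 65 × 0.22 = 388.7 ppm.
Deficit to target: 442 − 388.7 = 53.3 mg/L.
As CaCO₃: 53.3 mg/L × 417,000 L = 22,230 g; ÷ 100.1 = 222 mol Ca²⁺.
Mass: 222 × 111 = 24,650 g.

24.6 kg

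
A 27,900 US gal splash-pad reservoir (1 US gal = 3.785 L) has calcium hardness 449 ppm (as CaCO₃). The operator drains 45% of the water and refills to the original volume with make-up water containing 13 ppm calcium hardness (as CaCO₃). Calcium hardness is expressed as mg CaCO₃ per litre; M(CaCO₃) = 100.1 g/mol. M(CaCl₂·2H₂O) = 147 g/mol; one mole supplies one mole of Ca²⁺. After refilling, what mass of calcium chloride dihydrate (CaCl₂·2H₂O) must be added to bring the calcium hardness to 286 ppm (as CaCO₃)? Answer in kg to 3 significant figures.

5.15 kg

Volume: 27,900 US gal × 3.785 L/gal = 105,602 L.
After draining 45% and refilling: 449 × 0.55 + 13 × 0.45 = 252.8 ppm.
Deficit to target: 286 − 252.8 = 33.2 mg/L.
As CaCO₃: 33.2 mg/L × 105,602 L = 3506 g; ÷ 100.1 = 35.02 mol Ca²⁺.
Mass: 35.02 × 147 = 5149 g.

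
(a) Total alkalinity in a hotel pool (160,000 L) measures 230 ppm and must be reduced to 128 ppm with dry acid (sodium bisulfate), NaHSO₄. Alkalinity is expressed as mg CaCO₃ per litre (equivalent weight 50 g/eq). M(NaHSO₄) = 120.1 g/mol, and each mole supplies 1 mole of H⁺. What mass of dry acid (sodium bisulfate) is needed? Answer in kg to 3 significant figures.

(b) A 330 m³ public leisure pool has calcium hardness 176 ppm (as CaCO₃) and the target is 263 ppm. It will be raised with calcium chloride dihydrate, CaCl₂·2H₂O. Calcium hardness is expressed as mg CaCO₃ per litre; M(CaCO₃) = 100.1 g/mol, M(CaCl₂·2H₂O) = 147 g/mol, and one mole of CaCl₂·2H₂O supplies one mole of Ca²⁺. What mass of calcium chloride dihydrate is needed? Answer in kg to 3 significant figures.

(a) 39.2 kg; (b) 42.2 kg

(a) Alkalinity to neutralize: (230 − 128) = 102 mg/L as CaCO₃ × 160,000 L = 16,320 g as CaCO₃.
(a) Equivalents of H⁺ required: 16,320 ÷ 50 g/eq = 326.4 eq = 326.4 mol NaHSO₄.
(a) Mass of NaHSO₄: 326.4 × 120.1 = 39,200 g.

(b) Volume: 330 m³ = 330,000 L.
(b) Hardness to add: (263 − 176) = 87 mg/L as CaCO₃ × 330,000 L = 28,710 g as CaCO₃.
(b) Moles of Ca²⁺ (1 mol Ca²⁺ ≡ 1 mol CaCO₃): 28,710 / 100.1 g/mol = 286.8 mol.
(b) Mass of CaCl₂·2H₂O: 286.8 × 147 = 42,160 g.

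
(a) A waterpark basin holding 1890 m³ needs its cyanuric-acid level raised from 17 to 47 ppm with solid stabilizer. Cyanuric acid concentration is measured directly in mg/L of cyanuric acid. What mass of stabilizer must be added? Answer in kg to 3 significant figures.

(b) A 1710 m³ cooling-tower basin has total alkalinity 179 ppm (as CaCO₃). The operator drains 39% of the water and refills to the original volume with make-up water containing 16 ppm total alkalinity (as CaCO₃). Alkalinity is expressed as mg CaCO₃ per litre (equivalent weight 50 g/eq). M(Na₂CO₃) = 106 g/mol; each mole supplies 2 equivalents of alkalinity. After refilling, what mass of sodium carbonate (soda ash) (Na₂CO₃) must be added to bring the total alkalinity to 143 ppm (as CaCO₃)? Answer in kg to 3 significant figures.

(a) Volume: 1890 m³ = 1,890,000 L.
(a) CYA to add: (47 − 17) = 30 mg/L × 1,890,000 L = 56,700 g cyanuric acid.

(b) Volume: 1710 m³ = 1,710,000 L.
(b) After draining 39% and refilling: 179 × 0.61 + 16 × 0.39 = 115.43 ppm.
(b) Deficit to target: 143 − 115.43 = 27.57 mg/L.
(b) As CaCO₃: 27.57 mg/L × 1,710,000 L = 47,140 g; ÷ 50 g/eq ÷ 2 = 471.4 mol Na₂CO₃.
(b) Mass: 471.4 × 106 = 49,970 g.

(a) 56.7 kg; (b) 50.0 kg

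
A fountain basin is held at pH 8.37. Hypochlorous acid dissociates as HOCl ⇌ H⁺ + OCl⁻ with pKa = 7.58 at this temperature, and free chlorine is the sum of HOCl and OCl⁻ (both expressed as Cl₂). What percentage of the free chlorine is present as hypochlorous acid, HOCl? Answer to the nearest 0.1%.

14.0%

[OCl⁻]/[HOCl] = 10^(pH − pKa) = 10^(8.37 − 7.58) = 10^0.79 = 6.166.
Fraction as HOCl = 1 / (1 + 6.166) = 0.1395.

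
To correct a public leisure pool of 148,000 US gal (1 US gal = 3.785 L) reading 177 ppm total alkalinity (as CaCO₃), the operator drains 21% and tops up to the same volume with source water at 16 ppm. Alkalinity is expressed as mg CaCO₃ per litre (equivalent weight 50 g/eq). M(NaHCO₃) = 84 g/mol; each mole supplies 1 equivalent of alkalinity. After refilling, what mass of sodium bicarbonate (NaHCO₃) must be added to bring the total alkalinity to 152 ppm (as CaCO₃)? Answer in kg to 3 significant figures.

8.29 kg

Volume: 148,000 US gal × 3.785 L/gal = 560,180 L.
After draining 21% and refilling: 177 × 0.79 + 16 × 0.21 = 143.19 ppm.
Deficit to target: 152 − 143.19 = 8.81 mg/L.
As CaCO₃: 8.81 mg/L × 560,180 L = 4935 g; ÷ 50 g/eq ÷ 1 = 98.7 mol NaHCO₃.
Mass: 98.7 × 84 = 8291 g.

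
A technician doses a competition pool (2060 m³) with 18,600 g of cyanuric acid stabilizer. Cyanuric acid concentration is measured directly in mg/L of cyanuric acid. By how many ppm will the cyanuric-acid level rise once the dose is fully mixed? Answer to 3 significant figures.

Volume: 2060 m³ = 2,060,000 L.
Rise: 18,600 g / 2,060,000 L × 1000 = 9.029 mg/L.

9.03 ppm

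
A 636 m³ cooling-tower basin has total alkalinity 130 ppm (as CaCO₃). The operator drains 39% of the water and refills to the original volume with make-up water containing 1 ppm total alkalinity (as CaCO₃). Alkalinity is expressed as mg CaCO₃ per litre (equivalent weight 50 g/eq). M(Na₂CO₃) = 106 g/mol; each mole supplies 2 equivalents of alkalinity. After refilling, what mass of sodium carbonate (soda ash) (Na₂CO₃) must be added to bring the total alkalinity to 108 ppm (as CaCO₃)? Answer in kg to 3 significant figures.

19.1 kg

Volume: 636 m³ = 636,000 L.
After draining 39% and refilling: 130 × 0.61 + 1 × 0.39 = 79.69 ppm.
Deficit to target: 108 − 79.69 = 28.31 mg/L.
As CaCO₃: 28.31 mg/L × 636,000 L = 18,010 g; ÷ 50 g/eq ÷ 2 = 180.1 mol Na₂CO₃.
Mass: 180.1 × 106 = 19,090 g.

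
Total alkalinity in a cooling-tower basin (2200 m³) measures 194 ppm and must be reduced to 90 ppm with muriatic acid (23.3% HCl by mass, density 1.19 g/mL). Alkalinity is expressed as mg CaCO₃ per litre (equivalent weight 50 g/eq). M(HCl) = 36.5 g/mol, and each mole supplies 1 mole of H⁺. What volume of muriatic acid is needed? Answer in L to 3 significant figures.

602 L

Volume: 2200 m³ = 2,200,000 L.
Alkalinity to neutralize: (194 − 90) = 104 mg/L as CaCO₃ × 2,200,000 L = 228,800 g as CaCO₃.
Equivalents of H⁺ required: 228,800 ÷ 50 g/eq = 4576 eq = 4576 mol HCl.
Mass of HCl: 4576 × 36.5 = 167,000 g.
Mass of 23.3% solution: 167,000 / 0.233 = 716,800 g.
Volume: 716,800 g ÷ 1.19 g/mL = 602,400 mL.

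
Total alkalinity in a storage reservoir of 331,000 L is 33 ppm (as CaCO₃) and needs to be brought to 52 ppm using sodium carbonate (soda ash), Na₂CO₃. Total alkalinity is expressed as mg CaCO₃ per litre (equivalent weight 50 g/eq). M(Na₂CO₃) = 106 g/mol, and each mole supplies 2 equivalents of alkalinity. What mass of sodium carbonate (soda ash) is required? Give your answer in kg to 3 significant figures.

Alkalinity to add: (52 − 33) = 19 mg/L as CaCO₃ × 331,000 L = 6289 g as CaCO₃.
Equivalents: 6289 g ÷ 50 g/eq = 125.8 eq.
Each mole of Na₂CO₃ supplies 2 eq, so 125.8 / 2 = 62.89 mol.
Mass: 62.89 mol × 106 g/mol = 6666 g.

6.67 kg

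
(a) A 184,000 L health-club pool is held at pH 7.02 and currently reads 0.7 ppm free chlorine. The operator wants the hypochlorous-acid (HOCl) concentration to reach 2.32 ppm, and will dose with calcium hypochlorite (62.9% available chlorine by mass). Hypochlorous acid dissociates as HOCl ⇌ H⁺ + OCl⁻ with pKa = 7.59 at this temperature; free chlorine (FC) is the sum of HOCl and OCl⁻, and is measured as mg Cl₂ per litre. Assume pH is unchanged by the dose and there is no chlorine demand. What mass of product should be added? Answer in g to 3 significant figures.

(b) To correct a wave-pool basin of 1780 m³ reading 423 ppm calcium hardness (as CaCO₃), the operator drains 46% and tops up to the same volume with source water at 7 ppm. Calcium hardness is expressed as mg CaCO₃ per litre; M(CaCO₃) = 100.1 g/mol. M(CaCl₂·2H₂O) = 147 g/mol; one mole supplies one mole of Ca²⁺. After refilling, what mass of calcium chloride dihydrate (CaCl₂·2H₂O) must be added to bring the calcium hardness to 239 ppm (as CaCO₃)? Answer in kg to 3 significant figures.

(a) [OCl⁻]/[HOCl] = 10^(pH − pKa) = 10^(7.02 − 7.59) = 0.2692; fraction as HOCl = 1/(1 + 0.2692) = 0.7879.
(a) Free chlorine required for 2.32 ppm HOCl: 2.32 / 0.7879 = 2.944 ppm.
(a) FC to add: 2.944 − 0.7 = 2.244 mg/L as Cl₂.
(a) Cl₂ equivalent: 2.244 mg/L × 184,000 L = 413 g.
(a) Product at 62.9% available Cl: 413 / 0.629 = 656.6 g.

(b) Volume: 1780 m³ = 1,780,000 L.
(b) After draining 46% and refilling: 423 × 0.54 + 7 × 0.46 = 231.64 ppm.
(b) Deficit to target: 239 − 231.64 = 7.36 mg/L.
(b) As CaCO₃: 7.36 mg/L × 1,780,000 L = 13,100 g; ÷ 100.1 = 130.9 mol Ca²⁺.
(b) Mass: 130.9 × 147 = 19,240 g.

(a) 657 g; (b) 19.2 kg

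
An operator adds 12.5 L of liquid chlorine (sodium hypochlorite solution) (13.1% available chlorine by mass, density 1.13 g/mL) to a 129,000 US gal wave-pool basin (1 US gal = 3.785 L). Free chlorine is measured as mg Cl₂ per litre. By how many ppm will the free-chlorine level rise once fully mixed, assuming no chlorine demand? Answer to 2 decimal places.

3.79 ppm

Volume: 129,000 US gal × 3.785 L/gal = 488,265 L.
Mass of solution: 12.5 L × 1000 mL/L × 1.13 g/mL = 14,120 g.
Available chlorine delivered: 14,120 g × 0.131 = 1850 g as Cl₂.
Concentration rise: 1850 g / 488,265 L = 3.79 mg/L = 3.79 ppm.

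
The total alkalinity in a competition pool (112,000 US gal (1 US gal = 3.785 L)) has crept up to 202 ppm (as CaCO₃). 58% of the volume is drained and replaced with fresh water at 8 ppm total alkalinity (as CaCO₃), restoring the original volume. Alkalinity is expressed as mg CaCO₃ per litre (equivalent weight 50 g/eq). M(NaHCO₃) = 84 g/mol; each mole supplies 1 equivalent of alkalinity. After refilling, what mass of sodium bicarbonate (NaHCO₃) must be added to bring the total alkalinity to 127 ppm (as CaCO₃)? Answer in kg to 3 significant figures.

Volume: 112,000 US gal × 3.785 L/gal = 423,920 L.
After draining 58% and refilling: 202 × 0.42 + 8 × 0.58 = 89.48 ppm.
Deficit to target: 127 − 89.48 = 37.52 mg/L.
As CaCO₃: 37.52 mg/L × 423,920 L = 15,910 g; ÷ 50 g/eq ÷ 1 = 318.1 mol NaHCO₃.
Mass: 318.1 × 84 = 26,720 g.

26.7 kg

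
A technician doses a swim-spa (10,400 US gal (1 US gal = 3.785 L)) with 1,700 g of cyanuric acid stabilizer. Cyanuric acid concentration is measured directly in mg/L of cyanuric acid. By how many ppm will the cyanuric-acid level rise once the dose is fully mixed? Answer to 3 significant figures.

43.2 ppm

Volume: 10,400 US gal × 3.785 L/gal = 39,364 L.
Rise: 1,700 g / 39,364 L × 1000 = 43.19 mg/L.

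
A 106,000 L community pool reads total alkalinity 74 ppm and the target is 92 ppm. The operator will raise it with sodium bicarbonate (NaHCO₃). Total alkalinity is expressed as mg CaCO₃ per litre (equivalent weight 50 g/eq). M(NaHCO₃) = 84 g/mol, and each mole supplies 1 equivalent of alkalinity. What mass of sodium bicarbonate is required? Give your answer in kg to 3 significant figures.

3.21 kg

Alkalinity to add: (92 − 74) = 18 mg/L as CaCO₃ × 106,000 L = 1908 g as CaCO₃.
Equivalents: 1908 g ÷ 50 g/eq = 38.16 eq.
NaHCO₃ supplies 1 eq per mole → 38.16 mol.
Mass: 38.16 mol × 84 g/mol = 3205 g.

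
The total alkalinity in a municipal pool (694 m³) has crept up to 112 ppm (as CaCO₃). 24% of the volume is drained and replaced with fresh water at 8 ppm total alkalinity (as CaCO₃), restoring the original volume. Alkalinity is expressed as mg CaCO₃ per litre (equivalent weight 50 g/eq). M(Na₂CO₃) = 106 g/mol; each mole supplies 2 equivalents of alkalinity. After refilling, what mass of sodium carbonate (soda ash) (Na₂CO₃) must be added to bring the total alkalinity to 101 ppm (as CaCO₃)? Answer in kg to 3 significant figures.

10.3 kg

Volume: 694 m³ = 694,000 L.
After draining 24% and refilling: 112 × 0.76 + 8 × 0.24 = 87.04 ppm.
Deficit to target: 101 − 87.04 = 13.96 mg/L.
As CaCO₃: 13.96 mg/L × 694,000 L = 9688 g; ÷ 50 g/eq ÷ 2 = 96.88 mol Na₂CO₃.
Mass: 96.88 × 106 = 10,270 g.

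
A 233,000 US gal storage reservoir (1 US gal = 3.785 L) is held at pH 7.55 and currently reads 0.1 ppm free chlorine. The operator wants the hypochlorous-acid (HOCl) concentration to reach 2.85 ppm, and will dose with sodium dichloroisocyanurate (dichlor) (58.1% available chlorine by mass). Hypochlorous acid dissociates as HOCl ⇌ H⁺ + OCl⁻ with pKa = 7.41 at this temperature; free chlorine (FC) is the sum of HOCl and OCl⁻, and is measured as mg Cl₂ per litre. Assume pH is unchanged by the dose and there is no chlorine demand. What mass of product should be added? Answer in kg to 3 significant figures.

Volume: 233,000 US gal × 3.785 L/gal = 881,905 L.
[OCl⁻]/[HOCl] = 10^(pH − pKa) = 10^(7.55 − 7.41) = 1.38; fraction as HOCl = 1/(1 + 1.38) = 0.4201.
Free chlorine required for 2.85 ppm HOCl: 2.85 / 0.4201 = 6.784 ppm.
FC to add: 6.784 − 0.1 = 6.684 mg/L as Cl₂.
Cl₂ equivalent: 6.684 mg/L × 881,905 L = 5895 g.
Product at 58.1% available Cl: 5895 / 0.581 = 10,150 g.

10.1 kg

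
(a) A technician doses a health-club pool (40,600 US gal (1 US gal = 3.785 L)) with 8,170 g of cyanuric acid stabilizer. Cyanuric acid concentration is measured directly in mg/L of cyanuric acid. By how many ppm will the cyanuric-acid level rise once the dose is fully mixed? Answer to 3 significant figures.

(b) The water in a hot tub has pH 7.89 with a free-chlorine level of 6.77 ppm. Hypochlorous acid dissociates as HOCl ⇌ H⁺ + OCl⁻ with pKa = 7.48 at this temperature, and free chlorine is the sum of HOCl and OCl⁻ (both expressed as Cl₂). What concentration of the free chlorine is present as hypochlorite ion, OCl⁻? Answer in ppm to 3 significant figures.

(a) 53.2 ppm; (b) 4.87 ppm

(a) Volume: 40,600 US gal × 3.785 L/gal = 153,671 L.
(a) Rise: 8,170 g / 153,671 L × 1000 = 53.17 mg/L.

(b) [OCl⁻]/[HOCl] = 10^(pH − pKa) = 10^(7.89 − 7.48) = 10^0.41 = 2.57.
(b) Fraction as HOCl = 1 / (1 + 2.57) = 0.2801.
(b) OCl⁻ = (1 − 0.2801) × 6.77 ppm = 4.874 ppm.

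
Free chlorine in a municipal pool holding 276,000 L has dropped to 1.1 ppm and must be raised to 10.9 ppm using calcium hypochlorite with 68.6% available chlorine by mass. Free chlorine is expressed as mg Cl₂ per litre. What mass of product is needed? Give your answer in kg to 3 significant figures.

Chlorine deficit: 10.9 − 1.1 = 9.8 ppm = 9.8 mg/L as Cl₂.
Cl₂ equivalent needed: 9.8 mg/L × 276,000 L = 2,705,000 mg = 2705 g.
Product at 68.6% available chlorine: 2705 / 0.686 = 3943 g.

3.94 kg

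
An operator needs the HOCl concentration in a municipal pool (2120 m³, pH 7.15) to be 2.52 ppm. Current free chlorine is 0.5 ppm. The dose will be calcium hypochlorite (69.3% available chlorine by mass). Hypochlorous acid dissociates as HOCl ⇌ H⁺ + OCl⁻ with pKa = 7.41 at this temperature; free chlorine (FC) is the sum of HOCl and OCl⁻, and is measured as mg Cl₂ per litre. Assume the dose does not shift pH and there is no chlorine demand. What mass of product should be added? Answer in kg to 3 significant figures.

Volume: 2120 m³ = 2,120,000 L.
[OCl⁻]/[HOCl] = 10^(pH − pKa) = 10^(7.15 − 7.41) = 0.5495; fraction as HOCl = 1/(1 + 0.5495) = 0.6454.
Free chlorine required for 2.52 ppm HOCl: 2.52 / 0.6454 = 3.905 ppm.
FC to add: 3.905 − 0.5 = 3.405 mg/L as Cl₂.
Cl₂ equivalent: 3.405 mg/L × 2,120,000 L = 7218 g.
Product at 69.3% available Cl: 7218 / 0.693 = 10,420 g.

10.4 kg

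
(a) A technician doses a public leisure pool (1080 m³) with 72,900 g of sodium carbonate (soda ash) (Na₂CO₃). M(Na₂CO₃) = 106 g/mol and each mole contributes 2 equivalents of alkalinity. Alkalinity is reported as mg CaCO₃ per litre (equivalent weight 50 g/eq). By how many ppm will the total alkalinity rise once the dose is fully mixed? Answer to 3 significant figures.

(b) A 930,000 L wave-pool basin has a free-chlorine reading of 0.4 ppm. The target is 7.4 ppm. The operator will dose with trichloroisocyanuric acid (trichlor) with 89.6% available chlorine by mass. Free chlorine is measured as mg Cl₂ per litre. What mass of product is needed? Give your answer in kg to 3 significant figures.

(a) 63.7 ppm; (b) 7.27 kg

(a) Volume: 1080 m³ = 1,080,000 L.
(a) Moles of Na₂CO₃: 72,900 g ÷ 106 g/mol = 687.7 mol → 1375 eq of alkalinity.
(a) As CaCO₃: 1375 eq × 50 g/eq = 68,770 g.
(a) Rise: 68,770 g / 1,080,000 L × 1000 = 63.68 mg/L.

(b) Chlorine deficit: 7.4 − 0.4 = 7 ppm = 7 mg/L as Cl₂.
(b) Cl₂ equivalent needed: 7 mg/L × 930,000 L = 6,510,000 mg = 6510 g.
(b) Product at 89.6% available chlorine: 6510 / 0.896 = 7266 g.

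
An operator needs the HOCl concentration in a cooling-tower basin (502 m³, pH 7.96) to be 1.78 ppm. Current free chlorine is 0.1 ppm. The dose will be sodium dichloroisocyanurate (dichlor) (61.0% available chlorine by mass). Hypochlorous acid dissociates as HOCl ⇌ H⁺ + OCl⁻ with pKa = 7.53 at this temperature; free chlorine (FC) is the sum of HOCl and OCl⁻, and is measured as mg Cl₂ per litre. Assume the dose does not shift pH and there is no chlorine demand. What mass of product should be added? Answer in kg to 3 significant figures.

Volume: 502 m³ = 502,000 L.
[OCl⁻]/[HOCl] = 10^(pH − pKa) = 10^(7.96 − 7.53) = 2.692; fraction as HOCl = 1/(1 + 2.692) = 0.2709.
Free chlorine required for 1.78 ppm HOCl: 1.78 / 0.2709 = 6.571 ppm.
FC to add: 6.571 − 0.1 = 6.471 mg/L as Cl₂.
Cl₂ equivalent: 6.471 mg/L × 502,000 L = 3248 g.
Product at 61.0% available Cl: 3248 / 0.61 = 5325 g.

5.33 kg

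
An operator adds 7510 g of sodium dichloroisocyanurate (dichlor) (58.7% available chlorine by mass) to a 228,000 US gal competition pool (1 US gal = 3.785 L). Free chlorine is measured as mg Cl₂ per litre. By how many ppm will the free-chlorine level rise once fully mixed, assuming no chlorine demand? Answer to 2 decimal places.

Volume: 228,000 US gal × 3.785 L/gal = 862,980 L.
Available chlorine delivered: 7510 g × 0.587 = 4408 g as Cl₂.
Concentration rise: 4408 g / 862,980 L = 5.108 mg/L = 5.11 ppm.

5.11 ppm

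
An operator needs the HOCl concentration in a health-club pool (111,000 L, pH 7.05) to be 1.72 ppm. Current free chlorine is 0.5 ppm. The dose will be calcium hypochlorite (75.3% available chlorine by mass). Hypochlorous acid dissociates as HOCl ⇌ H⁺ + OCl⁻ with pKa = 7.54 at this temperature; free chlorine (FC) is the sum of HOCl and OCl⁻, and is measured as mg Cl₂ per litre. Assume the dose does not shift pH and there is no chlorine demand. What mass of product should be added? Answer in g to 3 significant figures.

[OCl⁻]/[HOCl] = 10^(pH − pKa) = 10^(7.05 − 7.54) = 0.3236; fraction as HOCl = 1/(1 + 0.3236) = 0.7555.
Free chlorine required for 1.72 ppm HOCl: 1.72 / 0.7555 = 2.277 ppm.
FC to add: 2.277 − 0.5 = 1.777 mg/L as Cl₂.
Cl₂ equivalent: 1.777 mg/L × 111,000 L = 197.2 g.
Product at 75.3% available Cl: 197.2 / 0.753 = 261.9 g.

262 g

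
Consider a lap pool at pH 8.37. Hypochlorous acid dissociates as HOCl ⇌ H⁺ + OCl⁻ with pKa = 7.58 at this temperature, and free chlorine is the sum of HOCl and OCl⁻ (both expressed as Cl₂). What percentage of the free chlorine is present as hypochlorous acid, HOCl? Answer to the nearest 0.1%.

[OCl⁻]/[HOCl] = 10^(pH − pKa) = 10^(8.37 − 7.58) = 10^0.79 = 6.166.
Fraction as HOCl = 1 / (1 + 6.166) = 0.1395.

14.0%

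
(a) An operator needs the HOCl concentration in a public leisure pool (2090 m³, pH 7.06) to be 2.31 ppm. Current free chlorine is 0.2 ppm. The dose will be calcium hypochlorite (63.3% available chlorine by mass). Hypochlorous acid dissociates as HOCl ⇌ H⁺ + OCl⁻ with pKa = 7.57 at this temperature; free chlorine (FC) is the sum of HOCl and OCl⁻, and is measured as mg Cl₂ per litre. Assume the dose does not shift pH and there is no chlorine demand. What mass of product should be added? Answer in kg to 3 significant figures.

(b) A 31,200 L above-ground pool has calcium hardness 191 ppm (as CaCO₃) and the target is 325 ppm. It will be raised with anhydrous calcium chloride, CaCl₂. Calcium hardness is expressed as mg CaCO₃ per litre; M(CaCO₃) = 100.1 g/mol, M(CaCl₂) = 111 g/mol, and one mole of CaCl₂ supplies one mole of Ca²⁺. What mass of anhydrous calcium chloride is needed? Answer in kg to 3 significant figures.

(a) 9.32 kg; (b) 4.64 kg

(a) Volume: 2090 m³ = 2,090,000 L.
(a) [OCl⁻]/[HOCl] = 10^(pH − pKa) = 10^(7.06 − 7.57) = 0.309; fraction as HOCl = 1/(1 + 0.309) = 0.7639.
(a) Free chlorine required for 2.31 ppm HOCl: 2.31 / 0.7639 = 3.024 ppm.
(a) FC to add: 3.024 − 0.2 = 2.824 mg/L as Cl₂.
(a) Cl₂ equivalent: 2.824 mg/L × 2,090,000 L = 5902 g.
(a) Product at 63.3% available Cl: 5902 / 0.633 = 9324 g.

(b) Hardness to add: (325 − 191) = 134 mg/L as CaCO₃ × 31,200 L = 4181 g as CaCO₃.
(b) Moles of Ca²⁺ (1 mol Ca²⁺ ≡ 1 mol CaCO₃): 4181 / 100.1 g/mol = 41.77 mol.
(b) Mass of CaCl₂: 41.77 × 111 = 4636 g.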